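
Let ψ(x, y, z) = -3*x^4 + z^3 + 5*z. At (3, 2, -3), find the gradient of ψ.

∂ψ/∂x = -12*x^3
∂ψ/∂y = 0
∂ψ/∂z = 3*z^2 + 5
∇ψ = (-12*x^3, 0, 3*z^2 + 5)
At (3, 2, -3): (-324, 0, 32).

(-324, 0, 32)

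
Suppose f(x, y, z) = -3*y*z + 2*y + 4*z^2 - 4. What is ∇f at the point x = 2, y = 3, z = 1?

∂f/∂x = 0
∂f/∂y = -3*z + 2
∂f/∂z = -3*y + 8*z
∇f = (0, -3*z + 2, -3*y + 8*z)
At (2, 3, 1): (0, -1, -1).

(0, -1, -1)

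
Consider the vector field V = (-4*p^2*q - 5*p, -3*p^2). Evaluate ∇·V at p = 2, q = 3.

-53

∂V₁/∂p = -8*p*q - 5
∂V₂/∂q = 0
∇·V = -8*p*q - 5
At (2, 3): -53.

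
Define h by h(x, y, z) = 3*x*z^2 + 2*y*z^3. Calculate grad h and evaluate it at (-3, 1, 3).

(27, 54, 0)

∂h/∂x = 3*z^2
∂h/∂y = 2*z^3
∂h/∂z = 6*x*z + 6*y*z^2
∇h = (3*z^2, 2*z^3, 6*x*z + 6*y*z^2)
At (-3, 1, 3): (27, 54, 0).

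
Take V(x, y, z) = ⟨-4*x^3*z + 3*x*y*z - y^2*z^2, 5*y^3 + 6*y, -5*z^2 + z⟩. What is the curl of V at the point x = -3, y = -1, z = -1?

(∇×V)₁ = ∂V₃/∂y − ∂V₂/∂z = 0
(∇×V)₂ = ∂V₁/∂z − ∂V₃/∂x = -4*x^3 + 3*x*y - 2*y^2*z
(∇×V)₃ = ∂V₂/∂x − ∂V₁/∂y = -3*x*z + 2*y*z^2
∇×V = (0, -4*x^3 + 3*x*y - 2*y^2*z, -3*x*z + 2*y*z^2)
At (-3, -1, -1): (0, 119, -11).

(0, 119, -11)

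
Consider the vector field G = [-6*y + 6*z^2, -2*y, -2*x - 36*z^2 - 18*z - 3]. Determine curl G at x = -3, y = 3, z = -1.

(∇×G)₁ = ∂G₃/∂y − ∂G₂/∂z = 0
(∇×G)₂ = ∂G₁/∂z − ∂G₃/∂x = 12*z + 2
(∇×G)₃ = ∂G₂/∂x − ∂G₁/∂y = 6
∇×G = (0, 12*z + 2, 6)
At (-3, 3, -1): (0, -10, 6).

(0, -10, 6)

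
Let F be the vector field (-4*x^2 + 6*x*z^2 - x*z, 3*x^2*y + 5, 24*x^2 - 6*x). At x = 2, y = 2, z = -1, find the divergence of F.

3

∂F₁/∂x = -8*x + 6*z^2 - z
∂F₂/∂y = 3*x^2
∂F₃/∂z = 0
∇·F = 3*x^2 - 8*x + 6*z^2 - z
At (2, 2, -1): 3.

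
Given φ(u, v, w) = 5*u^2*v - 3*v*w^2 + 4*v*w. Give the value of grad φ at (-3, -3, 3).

∂φ/∂u = 10*u*v
∂φ/∂v = 5*u^2 - 3*w^2 + 4*w
∂φ/∂w = -6*v*w + 4*v
∇φ = (10*u*v, 5*u^2 - 3*w^2 + 4*w, -6*v*w + 4*v)
At (-3, -3, 3): (90, 30, 42).

(90, 30, 42)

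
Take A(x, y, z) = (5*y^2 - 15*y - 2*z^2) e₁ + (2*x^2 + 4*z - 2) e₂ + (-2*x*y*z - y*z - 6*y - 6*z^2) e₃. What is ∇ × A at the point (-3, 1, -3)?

(-25, 6, -7)

(∇×A)₁ = ∂A₃/∂y − ∂A₂/∂z = -2*x*z - z - 10
(∇×A)₂ = ∂A₁/∂z − ∂A₃/∂x = 2*y*z - 4*z
(∇×A)₃ = ∂A₂/∂x − ∂A₁/∂y = 4*x - 10*y + 15
∇×A = (-2*x*z - z - 10, 2*y*z - 4*z, 4*x - 10*y + 15)
At (-3, 1, -3): (-25, 6, -7).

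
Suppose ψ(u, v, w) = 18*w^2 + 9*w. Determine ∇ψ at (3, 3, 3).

(0, 0, 117)

∂ψ/∂u = 0
∂ψ/∂v = 0
∂ψ/∂w = 36*w + 9
∇ψ = (0, 0, 36*w + 9)
At (3, 3, 3): (0, 0, 117).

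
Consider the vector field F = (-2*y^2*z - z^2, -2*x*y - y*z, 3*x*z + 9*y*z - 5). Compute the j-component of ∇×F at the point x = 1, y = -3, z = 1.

(∇×F)_2 = ∂F₁/∂z − ∂F₃/∂x
= -2*y^2 - 2*z − (3*z)
= -2*y^2 - 5*z
At (1, -3, 1): -23.

-23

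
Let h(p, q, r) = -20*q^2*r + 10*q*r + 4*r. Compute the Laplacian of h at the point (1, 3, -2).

80

∂²h/∂p² = 0
∂²h/∂q² = -40*r
∂²h/∂r² = 0
∇²h = -40*r
At (1, 3, -2): 80.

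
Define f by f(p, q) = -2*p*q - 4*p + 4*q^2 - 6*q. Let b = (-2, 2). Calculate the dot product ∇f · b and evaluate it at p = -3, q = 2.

48

∂f/∂p = -2*q - 4
∂f/∂q = -2*p + 8*q - 6
∇f at (-3, 2) = (-8, 16)
∇f · b = (-8)(-2) + (16)(2) = 48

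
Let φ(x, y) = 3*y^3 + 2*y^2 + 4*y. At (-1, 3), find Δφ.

58

∂²φ/∂x² = 0
∂²φ/∂y² = 2*(9*y + 2)
∇²φ = 18*y + 4
At (-1, 3): 58.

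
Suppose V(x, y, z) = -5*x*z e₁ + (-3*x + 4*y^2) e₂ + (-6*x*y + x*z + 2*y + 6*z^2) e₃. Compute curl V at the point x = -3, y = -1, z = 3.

(∇×V)₁ = ∂V₃/∂y − ∂V₂/∂z = -6*x + 2
(∇×V)₂ = ∂V₁/∂z − ∂V₃/∂x = -5*x + 6*y - z
(∇×V)₃ = ∂V₂/∂x − ∂V₁/∂y = -3
∇×V = (-6*x + 2, -5*x + 6*y - z, -3)
At (-3, -1, 3): (20, 6, -3).

(20, 6, -3)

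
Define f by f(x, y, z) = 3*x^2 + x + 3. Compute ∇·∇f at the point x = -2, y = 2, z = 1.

∂²f/∂x² = 6
∂²f/∂y² = 0
∂²f/∂z² = 0
∇²f = 6
At (-2, 2, 1): 6.

6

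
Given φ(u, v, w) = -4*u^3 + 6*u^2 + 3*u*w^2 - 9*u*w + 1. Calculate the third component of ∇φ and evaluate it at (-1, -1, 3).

-9

(∇φ)_3 = ∂φ/∂w = 6*u*w - 9*u
At (-1, -1, 3): -9.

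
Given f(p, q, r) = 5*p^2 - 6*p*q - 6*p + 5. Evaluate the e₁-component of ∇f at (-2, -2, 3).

(∇f)_1 = ∂f/∂p = 10*p - 6*q - 6
At (-2, -2, 3): -14.

-14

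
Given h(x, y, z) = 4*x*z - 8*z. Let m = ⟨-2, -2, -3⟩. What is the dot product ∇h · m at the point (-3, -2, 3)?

36

∂h/∂x = 4*z
∂h/∂y = 0
∂h/∂z = 4*x - 8
∇h at (-3, -2, 3) = (12, 0, -20)
∇h · m = (12)(-2) + (0)(-2) + (-20)(-3) = 36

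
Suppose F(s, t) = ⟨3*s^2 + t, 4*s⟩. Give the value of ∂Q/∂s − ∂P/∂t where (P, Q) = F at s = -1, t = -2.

∂F₂/∂s = 4
∂F₁/∂t = 1
Scalar curl = 3
At (-1, -2): 3.

3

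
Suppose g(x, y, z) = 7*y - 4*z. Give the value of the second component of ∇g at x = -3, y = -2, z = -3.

7

(∇g)_2 = ∂g/∂y = 7
At (-3, -2, -3): 7.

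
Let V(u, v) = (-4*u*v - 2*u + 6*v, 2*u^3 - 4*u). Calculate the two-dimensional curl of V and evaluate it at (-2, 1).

6

∂V₂/∂u = 6*u^2 - 4
∂V₁/∂v = -4*u + 6
Scalar curl = 6*u^2 + 4*u - 10
At (-2, 1): 6.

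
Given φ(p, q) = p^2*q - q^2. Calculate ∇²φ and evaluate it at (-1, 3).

4

∂²φ/∂p² = 2*q
∂²φ/∂q² = -2
∇²φ = 2*q - 2
At (-1, 3): 4.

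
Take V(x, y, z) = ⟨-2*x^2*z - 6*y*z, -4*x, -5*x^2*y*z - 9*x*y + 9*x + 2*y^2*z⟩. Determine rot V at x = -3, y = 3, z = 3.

(-72, -288, 14)

(∇×V)₁ = ∂V₃/∂y − ∂V₂/∂z = -5*x^2*z - 9*x + 4*y*z
(∇×V)₂ = ∂V₁/∂z − ∂V₃/∂x = -2*x^2 + 10*x*y*z + 3*y - 9
(∇×V)₃ = ∂V₂/∂x − ∂V₁/∂y = 6*z - 4
∇×V = (-5*x^2*z - 9*x + 4*y*z, -2*x^2 + 10*x*y*z + 3*y - 9, 6*z - 4)
At (-3, 3, 3): (-72, -288, 14).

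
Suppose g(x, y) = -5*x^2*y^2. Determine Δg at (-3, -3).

-180

∂²g/∂x² = -10*y^2
∂²g/∂y² = -10*x^2
∇²g = -10*x^2 - 10*y^2
At (-3, -3): -180.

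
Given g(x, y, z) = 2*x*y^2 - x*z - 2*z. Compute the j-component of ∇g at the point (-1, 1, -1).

-4

(∇g)_2 = ∂g/∂y = 4*x*y
At (-1, 1, -1): -4.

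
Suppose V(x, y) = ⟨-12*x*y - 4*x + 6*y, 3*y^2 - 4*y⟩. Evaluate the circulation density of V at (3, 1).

30

∂V₂/∂x = 0
∂V₁/∂y = -12*x + 6
Scalar curl = 12*x - 6
At (3, 1): 30.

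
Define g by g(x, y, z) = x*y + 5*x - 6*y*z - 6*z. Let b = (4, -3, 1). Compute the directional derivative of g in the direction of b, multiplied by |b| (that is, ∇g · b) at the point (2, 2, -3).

-50

∂g/∂x = y + 5
∂g/∂y = x - 6*z
∂g/∂z = -6*y - 6
∇g at (2, 2, -3) = (7, 20, -18)
∇g · b = (7)(4) + (20)(-3) + (-18)(1) = -50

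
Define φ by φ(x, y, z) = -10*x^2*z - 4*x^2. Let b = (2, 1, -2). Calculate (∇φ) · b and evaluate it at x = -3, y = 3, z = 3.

∂φ/∂x = -20*x*z - 8*x
∂φ/∂y = 0
∂φ/∂z = -10*x^2
∇φ at (-3, 3, 3) = (204, 0, -90)
∇φ · b = (204)(2) + (0)(1) + (-90)(-2) = 588

588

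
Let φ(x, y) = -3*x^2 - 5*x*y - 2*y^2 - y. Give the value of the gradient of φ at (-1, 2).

∂φ/∂x = -6*x - 5*y
∂φ/∂y = -5*x - 4*y - 1
∇φ = (-6*x - 5*y, -5*x - 4*y - 1)
At (-1, 2): (-4, -4).

(-4, -4)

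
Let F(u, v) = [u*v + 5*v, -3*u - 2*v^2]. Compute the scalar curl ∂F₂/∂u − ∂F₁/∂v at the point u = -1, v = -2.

-7

∂F₂/∂u = -3
∂F₁/∂v = u + 5
Scalar curl = -u - 8
At (-1, -2): -7.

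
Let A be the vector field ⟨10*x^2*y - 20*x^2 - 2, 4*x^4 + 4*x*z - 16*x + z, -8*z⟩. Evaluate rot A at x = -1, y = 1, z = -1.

(∇×A)₁ = ∂A₃/∂y − ∂A₂/∂z = -4*x - 1
(∇×A)₂ = ∂A₁/∂z − ∂A₃/∂x = 0
(∇×A)₃ = ∂A₂/∂x − ∂A₁/∂y = 16*x^3 - 10*x^2 + 4*z - 16
∇×A = (-4*x - 1, 0, 16*x^3 - 10*x^2 + 4*z - 16)
At (-1, 1, -1): (3, 0, -46).

(3, 0, -46)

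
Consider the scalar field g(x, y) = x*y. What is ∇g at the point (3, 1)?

(1, 3)

∂g/∂x = y
∂g/∂y = x
∇g = (y, x)
At (3, 1): (1, 3).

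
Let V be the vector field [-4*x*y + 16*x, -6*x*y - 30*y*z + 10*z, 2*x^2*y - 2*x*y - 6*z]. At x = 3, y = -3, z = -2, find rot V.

(-88, 30, 30)

(∇×V)₁ = ∂V₃/∂y − ∂V₂/∂z = 2*x^2 - 2*x + 30*y - 10
(∇×V)₂ = ∂V₁/∂z − ∂V₃/∂x = -4*x*y + 2*y
(∇×V)₃ = ∂V₂/∂x − ∂V₁/∂y = 4*x - 6*y
∇×V = (2*x^2 - 2*x + 30*y - 10, -4*x*y + 2*y, 4*x - 6*y)
At (3, -3, -2): (-88, 30, 30).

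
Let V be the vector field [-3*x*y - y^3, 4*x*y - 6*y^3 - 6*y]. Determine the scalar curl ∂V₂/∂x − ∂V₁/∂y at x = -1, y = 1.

∂V₂/∂x = 4*y
∂V₁/∂y = -3*x - 3*y^2
Scalar curl = 3*x + 3*y^2 + 4*y
At (-1, 1): 4.

4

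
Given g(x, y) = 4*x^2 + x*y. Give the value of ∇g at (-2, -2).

∂g/∂x = 8*x + y
∂g/∂y = x
∇g = (8*x + y, x)
At (-2, -2): (-18, -2).

(-18, -2)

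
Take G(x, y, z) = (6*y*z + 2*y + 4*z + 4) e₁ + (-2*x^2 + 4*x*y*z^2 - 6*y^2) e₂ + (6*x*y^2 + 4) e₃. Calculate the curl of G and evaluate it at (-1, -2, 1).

(∇×G)₁ = ∂G₃/∂y − ∂G₂/∂z = -8*x*y*z + 12*x*y
(∇×G)₂ = ∂G₁/∂z − ∂G₃/∂x = -6*y^2 + 6*y + 4
(∇×G)₃ = ∂G₂/∂x − ∂G₁/∂y = -4*x + 4*y*z^2 - 6*z - 2
∇×G = (-8*x*y*z + 12*x*y, -6*y^2 + 6*y + 4, -4*x + 4*y*z^2 - 6*z - 2)
At (-1, -2, 1): (8, -32, -12).

(8, -32, -12)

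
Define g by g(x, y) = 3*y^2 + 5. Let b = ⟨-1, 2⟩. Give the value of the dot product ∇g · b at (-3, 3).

∂g/∂x = 0
∂g/∂y = 6*y
∇g at (-3, 3) = (0, 18)
∇g · b = (0)(-1) + (18)(2) = 36

36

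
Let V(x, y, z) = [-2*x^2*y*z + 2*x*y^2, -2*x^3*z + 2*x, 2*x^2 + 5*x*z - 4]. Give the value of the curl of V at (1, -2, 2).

(2, -10, 2)

(∇×V)₁ = ∂V₃/∂y − ∂V₂/∂z = 2*x^3
(∇×V)₂ = ∂V₁/∂z − ∂V₃/∂x = -2*x^2*y - 4*x - 5*z
(∇×V)₃ = ∂V₂/∂x − ∂V₁/∂y = -4*x^2*z - 4*x*y + 2
∇×V = (2*x^3, -2*x^2*y - 4*x - 5*z, -4*x^2*z - 4*x*y + 2)
At (1, -2, 2): (2, -10, 2).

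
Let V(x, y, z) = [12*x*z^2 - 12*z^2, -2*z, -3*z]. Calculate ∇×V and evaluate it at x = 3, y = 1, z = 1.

(2, 48, 0)

(∇×V)₁ = ∂V₃/∂y − ∂V₂/∂z = 2
(∇×V)₂ = ∂V₁/∂z − ∂V₃/∂x = 24*x*z - 24*z
(∇×V)₃ = ∂V₂/∂x − ∂V₁/∂y = 0
∇×V = (2, 24*x*z - 24*z, 0)
At (3, 1, 1): (2, 48, 0).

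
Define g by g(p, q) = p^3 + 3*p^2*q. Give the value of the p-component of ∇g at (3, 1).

(∇g)_1 = ∂g/∂p = 3*p^2 + 6*p*q
At (3, 1): 45.

45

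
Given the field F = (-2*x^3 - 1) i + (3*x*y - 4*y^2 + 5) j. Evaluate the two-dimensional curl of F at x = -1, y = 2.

6

∂F₂/∂x = 3*y
∂F₁/∂y = 0
Scalar curl = 3*y
At (-1, 2): 6.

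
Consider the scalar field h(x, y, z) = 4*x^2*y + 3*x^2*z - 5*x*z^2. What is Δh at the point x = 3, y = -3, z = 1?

-48

∂²h/∂x² = 2*(4*y + 3*z)
∂²h/∂y² = 0
∂²h/∂z² = -10*x
∇²h = -10*x + 8*y + 6*z
At (3, -3, 1): -48.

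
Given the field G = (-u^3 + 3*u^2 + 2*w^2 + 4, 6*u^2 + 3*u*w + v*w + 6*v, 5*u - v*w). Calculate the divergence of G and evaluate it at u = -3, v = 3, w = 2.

∂G₁/∂u = -3*u^2 + 6*u
∂G₂/∂v = w + 6
∂G₃/∂w = -v
∇·G = -3*u^2 + 6*u - v + w + 6
At (-3, 3, 2): -40.

-40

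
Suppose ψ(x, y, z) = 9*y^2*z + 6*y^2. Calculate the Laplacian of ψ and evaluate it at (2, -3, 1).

30

∂²ψ/∂x² = 0
∂²ψ/∂y² = 6*(3*z + 2)
∂²ψ/∂z² = 0
∇²ψ = 18*z + 12
At (2, -3, 1): 30.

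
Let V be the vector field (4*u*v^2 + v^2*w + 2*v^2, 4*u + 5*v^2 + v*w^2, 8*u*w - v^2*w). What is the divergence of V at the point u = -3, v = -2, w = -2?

∂V₁/∂u = 4*v^2
∂V₂/∂v = 10*v + w^2
∂V₃/∂w = 8*u - v^2
∇·V = 8*u + 3*v^2 + 10*v + w^2
At (-3, -2, -2): -28.

-28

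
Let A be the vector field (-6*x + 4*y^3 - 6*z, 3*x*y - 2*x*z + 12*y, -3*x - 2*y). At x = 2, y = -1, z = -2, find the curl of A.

(∇×A)₁ = ∂A₃/∂y − ∂A₂/∂z = 2*x - 2
(∇×A)₂ = ∂A₁/∂z − ∂A₃/∂x = -3
(∇×A)₃ = ∂A₂/∂x − ∂A₁/∂y = -12*y^2 + 3*y - 2*z
∇×A = (2*x - 2, -3, -12*y^2 + 3*y - 2*z)
At (2, -1, -2): (2, -3, -11).

(2, -3, -11)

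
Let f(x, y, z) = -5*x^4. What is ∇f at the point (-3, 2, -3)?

(540, 0, 0)

∂f/∂x = -20*x^3
∂f/∂y = 0
∂f/∂z = 0
∇f = (-20*x^3, 0, 0)
At (-3, 2, -3): (540, 0, 0).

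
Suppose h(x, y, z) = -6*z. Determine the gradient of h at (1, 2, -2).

∂h/∂x = 0
∂h/∂y = 0
∂h/∂z = -6
∇h = (0, 0, -6)
At (1, 2, -2): (0, 0, -6).

(0, 0, -6)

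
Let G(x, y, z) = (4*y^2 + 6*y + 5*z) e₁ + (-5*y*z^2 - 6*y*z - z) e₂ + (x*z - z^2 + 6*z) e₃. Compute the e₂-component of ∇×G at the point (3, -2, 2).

(∇×G)_2 = ∂G₁/∂z − ∂G₃/∂x
= 5 − (z)
= -z + 5
At (3, -2, 2): 3.

3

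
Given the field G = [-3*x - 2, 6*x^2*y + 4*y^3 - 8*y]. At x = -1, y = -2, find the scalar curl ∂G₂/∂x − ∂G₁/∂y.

∂G₂/∂x = 12*x*y
∂G₁/∂y = 0
Scalar curl = 12*x*y
At (-1, -2): 24.

24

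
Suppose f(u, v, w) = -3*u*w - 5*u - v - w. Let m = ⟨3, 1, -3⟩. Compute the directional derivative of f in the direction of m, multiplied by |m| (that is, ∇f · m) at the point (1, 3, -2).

14

∂f/∂u = -3*w - 5
∂f/∂v = -1
∂f/∂w = -3*u - 1
∇f at (1, 3, -2) = (1, -1, -4)
∇f · m = (1)(3) + (-1)(1) + (-4)(-3) = 14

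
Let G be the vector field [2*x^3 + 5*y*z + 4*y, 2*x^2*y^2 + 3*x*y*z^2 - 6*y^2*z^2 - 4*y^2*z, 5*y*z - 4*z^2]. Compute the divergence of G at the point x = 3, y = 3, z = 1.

118

∂G₁/∂x = 6*x^2
∂G₂/∂y = 4*x^2*y + 3*x*z^2 - 12*y*z^2 - 8*y*z
∂G₃/∂z = 5*y - 8*z
∇·G = 4*x^2*y + 6*x^2 + 3*x*z^2 - 12*y*z^2 - 8*y*z + 5*y - 8*z
At (3, 3, 1): 118.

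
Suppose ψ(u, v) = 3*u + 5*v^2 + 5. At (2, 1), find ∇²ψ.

∂²ψ/∂u² = 0
∂²ψ/∂v² = 10
∇²ψ = 10
At (2, 1): 10.

10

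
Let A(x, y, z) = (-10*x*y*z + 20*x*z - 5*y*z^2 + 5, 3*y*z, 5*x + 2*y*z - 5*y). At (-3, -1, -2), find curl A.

(-6, -115, 80)

(∇×A)₁ = ∂A₃/∂y − ∂A₂/∂z = -3*y + 2*z - 5
(∇×A)₂ = ∂A₁/∂z − ∂A₃/∂x = -10*x*y + 20*x - 10*y*z - 5
(∇×A)₃ = ∂A₂/∂x − ∂A₁/∂y = 10*x*z + 5*z^2
∇×A = (-3*y + 2*z - 5, -10*x*y + 20*x - 10*y*z - 5, 10*x*z + 5*z^2)
At (-3, -1, -2): (-6, -115, 80).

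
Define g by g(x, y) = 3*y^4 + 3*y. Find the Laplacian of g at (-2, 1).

36

∂²g/∂x² = 0
∂²g/∂y² = 36*y^2
∇²g = 36*y^2
At (-2, 1): 36.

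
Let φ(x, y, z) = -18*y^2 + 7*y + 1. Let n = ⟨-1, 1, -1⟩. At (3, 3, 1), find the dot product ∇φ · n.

∂φ/∂x = 0
∂φ/∂y = -36*y + 7
∂φ/∂z = 0
∇φ at (3, 3, 1) = (0, -101, 0)
∇φ · n = (0)(-1) + (-101)(1) + (0)(-1) = -101

-101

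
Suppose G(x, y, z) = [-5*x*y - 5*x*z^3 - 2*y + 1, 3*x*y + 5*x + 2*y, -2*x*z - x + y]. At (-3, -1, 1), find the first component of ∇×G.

(∇×G)_1 = ∂G₃/∂y − ∂G₂/∂z
= 1 − (0)
= 1
At (-3, -1, 1): 1.

1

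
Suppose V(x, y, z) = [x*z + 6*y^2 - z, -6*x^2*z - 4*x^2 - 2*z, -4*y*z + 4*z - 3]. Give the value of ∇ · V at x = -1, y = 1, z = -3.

-3

∂V₁/∂x = z
∂V₂/∂y = 0
∂V₃/∂z = -4*y + 4
∇·V = -4*y + z + 4
At (-1, 1, -3): -3.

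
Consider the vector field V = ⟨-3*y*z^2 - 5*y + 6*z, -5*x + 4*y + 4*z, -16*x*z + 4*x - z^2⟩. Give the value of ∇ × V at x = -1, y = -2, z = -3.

(∇×V)₁ = ∂V₃/∂y − ∂V₂/∂z = -4
(∇×V)₂ = ∂V₁/∂z − ∂V₃/∂x = -6*y*z + 16*z + 2
(∇×V)₃ = ∂V₂/∂x − ∂V₁/∂y = 3*z^2
∇×V = (-4, -6*y*z + 16*z + 2, 3*z^2)
At (-1, -2, -3): (-4, -82, 27).

(-4, -82, 27)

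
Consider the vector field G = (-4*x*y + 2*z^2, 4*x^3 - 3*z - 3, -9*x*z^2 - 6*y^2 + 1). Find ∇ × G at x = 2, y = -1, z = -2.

(15, 28, 56)

(∇×G)₁ = ∂G₃/∂y − ∂G₂/∂z = -12*y + 3
(∇×G)₂ = ∂G₁/∂z − ∂G₃/∂x = 9*z^2 + 4*z
(∇×G)₃ = ∂G₂/∂x − ∂G₁/∂y = 12*x^2 + 4*x
∇×G = (-12*y + 3, 9*z^2 + 4*z, 12*x^2 + 4*x)
At (2, -1, -2): (15, 28, 56).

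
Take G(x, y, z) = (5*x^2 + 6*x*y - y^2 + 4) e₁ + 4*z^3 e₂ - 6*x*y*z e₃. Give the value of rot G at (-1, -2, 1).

(-6, -12, 2)

(∇×G)₁ = ∂G₃/∂y − ∂G₂/∂z = -6*x*z - 12*z^2
(∇×G)₂ = ∂G₁/∂z − ∂G₃/∂x = 6*y*z
(∇×G)₃ = ∂G₂/∂x − ∂G₁/∂y = -6*x + 2*y
∇×G = (-6*x*z - 12*z^2, 6*y*z, -6*x + 2*y)
At (-1, -2, 1): (-6, -12, 2).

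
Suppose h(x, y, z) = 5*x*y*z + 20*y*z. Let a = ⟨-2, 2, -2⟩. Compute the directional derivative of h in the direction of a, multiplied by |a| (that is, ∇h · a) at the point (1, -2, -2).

∂h/∂x = 5*y*z
∂h/∂y = 5*x*z + 20*z
∂h/∂z = 5*x*y + 20*y
∇h at (1, -2, -2) = (20, -50, -50)
∇h · a = (20)(-2) + (-50)(2) + (-50)(-2) = -40

-40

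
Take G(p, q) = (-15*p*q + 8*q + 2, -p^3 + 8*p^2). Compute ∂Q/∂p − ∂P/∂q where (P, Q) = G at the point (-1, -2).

-42

∂G₂/∂p = -3*p^2 + 16*p
∂G₁/∂q = -15*p + 8
Scalar curl = -3*p^2 + 31*p - 8
At (-1, -2): -42.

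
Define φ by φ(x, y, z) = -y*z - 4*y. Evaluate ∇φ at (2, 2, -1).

∂φ/∂x = 0
∂φ/∂y = -z - 4
∂φ/∂z = -y
∇φ = (0, -z - 4, -y)
At (2, 2, -1): (0, -3, -2).

(0, -3, -2)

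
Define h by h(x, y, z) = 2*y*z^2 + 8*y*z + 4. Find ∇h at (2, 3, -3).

(0, -6, -12)

∂h/∂x = 0
∂h/∂y = 2*z^2 + 8*z
∂h/∂z = 4*y*z + 8*y
∇h = (0, 2*z^2 + 8*z, 4*y*z + 8*y)
At (2, 3, -3): (0, -6, -12).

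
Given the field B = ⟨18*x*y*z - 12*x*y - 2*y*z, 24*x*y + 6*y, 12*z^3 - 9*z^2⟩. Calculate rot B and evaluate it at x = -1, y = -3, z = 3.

(∇×B)₁ = ∂B₃/∂y − ∂B₂/∂z = 0
(∇×B)₂ = ∂B₁/∂z − ∂B₃/∂x = 18*x*y - 2*y
(∇×B)₃ = ∂B₂/∂x − ∂B₁/∂y = -18*x*z + 12*x + 24*y + 2*z
∇×B = (0, 18*x*y - 2*y, -18*x*z + 12*x + 24*y + 2*z)
At (-1, -3, 3): (0, 60, -24).

(0, 60, -24)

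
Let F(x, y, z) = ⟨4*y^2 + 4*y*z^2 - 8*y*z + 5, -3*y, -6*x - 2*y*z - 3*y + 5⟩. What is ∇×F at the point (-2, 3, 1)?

(-5, 6, -20)

(∇×F)₁ = ∂F₃/∂y − ∂F₂/∂z = -2*z - 3
(∇×F)₂ = ∂F₁/∂z − ∂F₃/∂x = 8*y*z - 8*y + 6
(∇×F)₃ = ∂F₂/∂x − ∂F₁/∂y = -8*y - 4*z^2 + 8*z
∇×F = (-2*z - 3, 8*y*z - 8*y + 6, -8*y - 4*z^2 + 8*z)
At (-2, 3, 1): (-5, 6, -20).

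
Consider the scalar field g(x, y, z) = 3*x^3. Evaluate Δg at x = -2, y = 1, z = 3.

∂²g/∂x² = 18*x
∂²g/∂y² = 0
∂²g/∂z² = 0
∇²g = 18*x
At (-2, 1, 3): -36.

-36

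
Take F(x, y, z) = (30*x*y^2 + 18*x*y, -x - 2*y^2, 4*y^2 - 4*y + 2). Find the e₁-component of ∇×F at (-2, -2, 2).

(∇×F)_1 = ∂F₃/∂y − ∂F₂/∂z
= 8*y - 4 − (0)
= 8*y - 4
At (-2, -2, 2): -20.

-20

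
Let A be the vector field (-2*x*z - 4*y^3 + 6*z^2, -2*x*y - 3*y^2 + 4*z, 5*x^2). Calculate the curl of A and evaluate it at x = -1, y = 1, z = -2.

(-4, -12, 10)

(∇×A)₁ = ∂A₃/∂y − ∂A₂/∂z = -4
(∇×A)₂ = ∂A₁/∂z − ∂A₃/∂x = -12*x + 12*z
(∇×A)₃ = ∂A₂/∂x − ∂A₁/∂y = 12*y^2 - 2*y
∇×A = (-4, -12*x + 12*z, 12*y^2 - 2*y)
At (-1, 1, -2): (-4, -12, 10).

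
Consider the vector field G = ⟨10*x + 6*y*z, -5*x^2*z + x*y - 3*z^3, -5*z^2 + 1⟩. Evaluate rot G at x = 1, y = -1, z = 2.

(∇×G)₁ = ∂G₃/∂y − ∂G₂/∂z = 5*x^2 + 9*z^2
(∇×G)₂ = ∂G₁/∂z − ∂G₃/∂x = 6*y
(∇×G)₃ = ∂G₂/∂x − ∂G₁/∂y = -10*x*z + y - 6*z
∇×G = (5*x^2 + 9*z^2, 6*y, -10*x*z + y - 6*z)
At (1, -1, 2): (41, -6, -33).

(41, -6, -33)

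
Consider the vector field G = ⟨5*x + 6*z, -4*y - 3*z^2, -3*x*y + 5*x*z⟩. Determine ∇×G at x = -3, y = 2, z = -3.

(-9, 27, 0)

(∇×G)₁ = ∂G₃/∂y − ∂G₂/∂z = -3*x + 6*z
(∇×G)₂ = ∂G₁/∂z − ∂G₃/∂x = 3*y - 5*z + 6
(∇×G)₃ = ∂G₂/∂x − ∂G₁/∂y = 0
∇×G = (-3*x + 6*z, 3*y - 5*z + 6, 0)
At (-3, 2, -3): (-9, 27, 0).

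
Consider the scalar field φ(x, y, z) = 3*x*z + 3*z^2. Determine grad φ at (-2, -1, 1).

∂φ/∂x = 3*z
∂φ/∂y = 0
∂φ/∂z = 3*x + 6*z
∇φ = (3*z, 0, 3*x + 6*z)
At (-2, -1, 1): (3, 0, 0).

(3, 0, 0)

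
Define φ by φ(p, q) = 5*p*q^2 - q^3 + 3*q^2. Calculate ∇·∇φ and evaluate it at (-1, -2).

8

∂²φ/∂p² = 0
∂²φ/∂q² = 2*(5*p - 3*q + 3)
∇²φ = 10*p - 6*q + 6
At (-1, -2): 8.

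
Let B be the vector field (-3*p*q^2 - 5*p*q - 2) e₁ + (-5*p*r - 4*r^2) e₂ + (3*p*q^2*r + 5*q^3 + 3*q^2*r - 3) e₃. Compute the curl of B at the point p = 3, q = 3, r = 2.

(310, -54, 59)

(∇×B)₁ = ∂B₃/∂q − ∂B₂/∂r = 6*p*q*r + 5*p + 15*q^2 + 6*q*r + 8*r
(∇×B)₂ = ∂B₁/∂r − ∂B₃/∂p = -3*q^2*r
(∇×B)₃ = ∂B₂/∂p − ∂B₁/∂q = 6*p*q + 5*p - 5*r
∇×B = (6*p*q*r + 5*p + 15*q^2 + 6*q*r + 8*r, -3*q^2*r, 6*p*q + 5*p - 5*r)
At (3, 3, 2): (310, -54, 59).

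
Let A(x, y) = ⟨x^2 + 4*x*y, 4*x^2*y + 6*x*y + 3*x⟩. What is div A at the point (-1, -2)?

-12

∂A₁/∂x = 2*x + 4*y
∂A₂/∂y = 4*x^2 + 6*x
∇·A = 4*x^2 + 8*x + 4*y
At (-1, -2): -12.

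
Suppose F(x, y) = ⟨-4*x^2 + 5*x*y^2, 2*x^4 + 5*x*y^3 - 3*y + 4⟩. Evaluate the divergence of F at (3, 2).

173

∂F₁/∂x = -8*x + 5*y^2
∂F₂/∂y = 15*x*y^2 - 3
∇·F = 15*x*y^2 - 8*x + 5*y^2 - 3
At (3, 2): 173.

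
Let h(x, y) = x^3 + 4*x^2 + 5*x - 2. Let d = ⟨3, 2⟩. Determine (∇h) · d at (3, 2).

∂h/∂x = 3*x^2 + 8*x + 5
∂h/∂y = 0
∇h at (3, 2) = (56, 0)
∇h · d = (56)(3) + (0)(2) = 168

168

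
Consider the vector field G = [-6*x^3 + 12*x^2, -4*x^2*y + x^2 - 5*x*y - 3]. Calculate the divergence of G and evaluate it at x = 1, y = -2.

∂G₁/∂x = -18*x^2 + 24*x
∂G₂/∂y = -4*x^2 - 5*x
∇·G = -22*x^2 + 19*x
At (1, -2): -3.

-3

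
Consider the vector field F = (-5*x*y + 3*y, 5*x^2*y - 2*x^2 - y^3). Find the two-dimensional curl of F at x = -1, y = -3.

∂F₂/∂x = 10*x*y - 4*x
∂F₁/∂y = -5*x + 3
Scalar curl = 10*x*y + x - 3
At (-1, -3): 26.

26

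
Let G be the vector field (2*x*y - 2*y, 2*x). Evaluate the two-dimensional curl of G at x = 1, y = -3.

2

∂G₂/∂x = 2
∂G₁/∂y = 2*x - 2
Scalar curl = -2*x + 4
At (1, -3): 2.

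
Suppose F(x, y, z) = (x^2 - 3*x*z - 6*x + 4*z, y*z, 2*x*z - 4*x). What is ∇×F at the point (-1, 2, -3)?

(-2, 17, 0)

(∇×F)₁ = ∂F₃/∂y − ∂F₂/∂z = -y
(∇×F)₂ = ∂F₁/∂z − ∂F₃/∂x = -3*x - 2*z + 8
(∇×F)₃ = ∂F₂/∂x − ∂F₁/∂y = 0
∇×F = (-y, -3*x - 2*z + 8, 0)
At (-1, 2, -3): (-2, 17, 0).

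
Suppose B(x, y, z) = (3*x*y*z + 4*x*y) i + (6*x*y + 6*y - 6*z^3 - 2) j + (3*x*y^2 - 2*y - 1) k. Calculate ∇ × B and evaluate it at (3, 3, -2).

(∇×B)₁ = ∂B₃/∂y − ∂B₂/∂z = 6*x*y + 18*z^2 - 2
(∇×B)₂ = ∂B₁/∂z − ∂B₃/∂x = 3*x*y - 3*y^2
(∇×B)₃ = ∂B₂/∂x − ∂B₁/∂y = -3*x*z - 4*x + 6*y
∇×B = (6*x*y + 18*z^2 - 2, 3*x*y - 3*y^2, -3*x*z - 4*x + 6*y)
At (3, 3, -2): (124, 0, 24).

(124, 0, 24)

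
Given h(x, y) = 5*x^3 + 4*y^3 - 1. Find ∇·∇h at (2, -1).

∂²h/∂x² = 30*x
∂²h/∂y² = 24*y
∇²h = 30*x + 24*y
At (2, -1): 36.

36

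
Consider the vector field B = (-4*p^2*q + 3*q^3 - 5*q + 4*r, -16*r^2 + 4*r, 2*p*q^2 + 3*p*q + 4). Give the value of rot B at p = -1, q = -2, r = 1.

(33, 2, -27)

(∇×B)₁ = ∂B₃/∂q − ∂B₂/∂r = 4*p*q + 3*p + 32*r - 4
(∇×B)₂ = ∂B₁/∂r − ∂B₃/∂p = -2*q^2 - 3*q + 4
(∇×B)₃ = ∂B₂/∂p − ∂B₁/∂q = 4*p^2 - 9*q^2 + 5
∇×B = (4*p*q + 3*p + 32*r - 4, -2*q^2 - 3*q + 4, 4*p^2 - 9*q^2 + 5)
At (-1, -2, 1): (33, 2, -27).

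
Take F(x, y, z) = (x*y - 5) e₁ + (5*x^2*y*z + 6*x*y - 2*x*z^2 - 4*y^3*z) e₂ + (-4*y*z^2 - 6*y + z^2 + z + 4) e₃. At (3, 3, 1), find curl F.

(-25, 0, 103)

(∇×F)₁ = ∂F₃/∂y − ∂F₂/∂z = -5*x^2*y + 4*x*z + 4*y^3 - 4*z^2 - 6
(∇×F)₂ = ∂F₁/∂z − ∂F₃/∂x = 0
(∇×F)₃ = ∂F₂/∂x − ∂F₁/∂y = 10*x*y*z - x + 6*y - 2*z^2
∇×F = (-5*x^2*y + 4*x*z + 4*y^3 - 4*z^2 - 6, 0, 10*x*y*z - x + 6*y - 2*z^2)
At (3, 3, 1): (-25, 0, 103).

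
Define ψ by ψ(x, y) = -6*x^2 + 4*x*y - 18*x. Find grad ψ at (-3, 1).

(22, -12)

∂ψ/∂x = -12*x + 4*y - 18
∂ψ/∂y = 4*x
∇ψ = (-12*x + 4*y - 18, 4*x)
At (-3, 1): (22, -12).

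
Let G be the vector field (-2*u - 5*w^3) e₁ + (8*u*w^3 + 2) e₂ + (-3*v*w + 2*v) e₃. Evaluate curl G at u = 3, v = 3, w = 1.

(-73, -15, 8)

(∇×G)₁ = ∂G₃/∂v − ∂G₂/∂w = -24*u*w^2 - 3*w + 2
(∇×G)₂ = ∂G₁/∂w − ∂G₃/∂u = -15*w^2
(∇×G)₃ = ∂G₂/∂u − ∂G₁/∂v = 8*w^3
∇×G = (-24*u*w^2 - 3*w + 2, -15*w^2, 8*w^3)
At (3, 3, 1): (-73, -15, 8).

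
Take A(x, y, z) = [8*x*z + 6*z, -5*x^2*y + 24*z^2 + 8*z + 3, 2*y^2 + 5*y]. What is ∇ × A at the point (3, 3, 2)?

(∇×A)₁ = ∂A₃/∂y − ∂A₂/∂z = 4*y - 48*z - 3
(∇×A)₂ = ∂A₁/∂z − ∂A₃/∂x = 8*x + 6
(∇×A)₃ = ∂A₂/∂x − ∂A₁/∂y = -10*x*y
∇×A = (4*y - 48*z - 3, 8*x + 6, -10*x*y)
At (3, 3, 2): (-87, 30, -90).

(-87, 30, -90)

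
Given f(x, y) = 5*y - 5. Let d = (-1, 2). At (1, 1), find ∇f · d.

10

∂f/∂x = 0
∂f/∂y = 5
∇f at (1, 1) = (0, 5)
∇f · d = (0)(-1) + (5)(2) = 10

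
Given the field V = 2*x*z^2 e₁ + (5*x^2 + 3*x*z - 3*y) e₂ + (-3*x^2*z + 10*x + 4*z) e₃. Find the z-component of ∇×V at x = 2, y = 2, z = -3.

11

(∇×V)_3 = ∂V₂/∂x − ∂V₁/∂y
= 10*x + 3*z − (0)
= 10*x + 3*z
At (2, 2, -3): 11.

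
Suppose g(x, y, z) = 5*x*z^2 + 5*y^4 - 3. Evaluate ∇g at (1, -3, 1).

∂g/∂x = 5*z^2
∂g/∂y = 20*y^3
∂g/∂z = 10*x*z
∇g = (5*z^2, 20*y^3, 10*x*z)
At (1, -3, 1): (5, -540, 10).

(5, -540, 10)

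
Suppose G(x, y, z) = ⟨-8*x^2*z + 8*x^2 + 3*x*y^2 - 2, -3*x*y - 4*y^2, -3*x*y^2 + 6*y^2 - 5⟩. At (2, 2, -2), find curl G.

(∇×G)₁ = ∂G₃/∂y − ∂G₂/∂z = -6*x*y + 12*y
(∇×G)₂ = ∂G₁/∂z − ∂G₃/∂x = -8*x^2 + 3*y^2
(∇×G)₃ = ∂G₂/∂x − ∂G₁/∂y = -6*x*y - 3*y
∇×G = (-6*x*y + 12*y, -8*x^2 + 3*y^2, -6*x*y - 3*y)
At (2, 2, -2): (0, -20, -30).

(0, -20, -30)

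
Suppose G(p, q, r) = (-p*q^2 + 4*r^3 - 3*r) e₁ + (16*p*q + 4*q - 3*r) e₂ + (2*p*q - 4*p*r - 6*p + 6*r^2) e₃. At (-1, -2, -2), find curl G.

(∇×G)₁ = ∂G₃/∂q − ∂G₂/∂r = 2*p + 3
(∇×G)₂ = ∂G₁/∂r − ∂G₃/∂p = -2*q + 12*r^2 + 4*r + 3
(∇×G)₃ = ∂G₂/∂p − ∂G₁/∂q = 2*p*q + 16*q
∇×G = (2*p + 3, -2*q + 12*r^2 + 4*r + 3, 2*p*q + 16*q)
At (-1, -2, -2): (1, 47, -28).

(1, 47, -28)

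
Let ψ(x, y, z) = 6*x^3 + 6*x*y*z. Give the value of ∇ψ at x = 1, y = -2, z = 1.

(6, 6, -12)

∂ψ/∂x = 18*x^2 + 6*y*z
∂ψ/∂y = 6*x*z
∂ψ/∂z = 6*x*y
∇ψ = (18*x^2 + 6*y*z, 6*x*z, 6*x*y)
At (1, -2, 1): (6, 6, -12).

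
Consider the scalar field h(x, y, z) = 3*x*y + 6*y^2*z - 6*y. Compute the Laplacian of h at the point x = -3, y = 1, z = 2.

24

∂²h/∂x² = 0
∂²h/∂y² = 12*z
∂²h/∂z² = 0
∇²h = 12*z
At (-3, 1, 2): 24.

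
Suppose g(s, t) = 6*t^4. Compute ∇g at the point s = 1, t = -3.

(0, -648)

∂g/∂s = 0
∂g/∂t = 24*t^3
∇g = (0, 24*t^3)
At (1, -3): (0, -648).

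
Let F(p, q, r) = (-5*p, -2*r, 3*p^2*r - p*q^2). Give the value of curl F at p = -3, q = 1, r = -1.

(8, -17, 0)

(∇×F)₁ = ∂F₃/∂q − ∂F₂/∂r = -2*p*q + 2
(∇×F)₂ = ∂F₁/∂r − ∂F₃/∂p = -6*p*r + q^2
(∇×F)₃ = ∂F₂/∂p − ∂F₁/∂q = 0
∇×F = (-2*p*q + 2, -6*p*r + q^2, 0)
At (-3, 1, -1): (8, -17, 0).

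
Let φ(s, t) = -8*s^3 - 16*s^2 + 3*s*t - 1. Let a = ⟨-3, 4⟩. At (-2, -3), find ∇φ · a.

99

∂φ/∂s = -24*s^2 - 32*s + 3*t
∂φ/∂t = 3*s
∇φ at (-2, -3) = (-41, -6)
∇φ · a = (-41)(-3) + (-6)(4) = 99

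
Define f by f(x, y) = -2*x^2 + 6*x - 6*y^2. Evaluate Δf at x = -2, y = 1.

-16

∂²f/∂x² = -4
∂²f/∂y² = -12
∇²f = -16
At (-2, 1): -16.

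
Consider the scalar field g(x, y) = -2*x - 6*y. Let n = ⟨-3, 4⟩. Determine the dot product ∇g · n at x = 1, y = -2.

-18

∂g/∂x = -2
∂g/∂y = -6
∇g at (1, -2) = (-2, -6)
∇g · n = (-2)(-3) + (-6)(4) = -18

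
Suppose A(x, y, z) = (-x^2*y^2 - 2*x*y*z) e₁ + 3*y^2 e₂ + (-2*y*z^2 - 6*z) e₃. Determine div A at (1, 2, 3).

∂A₁/∂x = -2*x*y^2 - 2*y*z
∂A₂/∂y = 6*y
∂A₃/∂z = -4*y*z - 6
∇·A = -2*x*y^2 - 6*y*z + 6*y - 6
At (1, 2, 3): -38.

-38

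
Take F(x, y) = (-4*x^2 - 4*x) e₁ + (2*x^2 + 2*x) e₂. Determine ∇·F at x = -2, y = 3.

∂F₁/∂x = -8*x - 4
∂F₂/∂y = 0
∇·F = -8*x - 4
At (-2, 3): 12.

12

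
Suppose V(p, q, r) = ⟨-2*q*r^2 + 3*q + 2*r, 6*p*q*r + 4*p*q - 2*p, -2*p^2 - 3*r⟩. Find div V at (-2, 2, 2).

∂V₁/∂p = 0
∂V₂/∂q = 6*p*r + 4*p
∂V₃/∂r = -3
∇·V = 6*p*r + 4*p - 3
At (-2, 2, 2): -35.

-35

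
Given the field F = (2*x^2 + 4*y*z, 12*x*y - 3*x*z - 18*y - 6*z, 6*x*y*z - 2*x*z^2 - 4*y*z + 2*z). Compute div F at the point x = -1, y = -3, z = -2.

-10

∂F₁/∂x = 4*x
∂F₂/∂y = 12*x - 18
∂F₃/∂z = 6*x*y - 4*x*z - 4*y + 2
∇·F = 6*x*y - 4*x*z + 16*x - 4*y - 16
At (-1, -3, -2): -10.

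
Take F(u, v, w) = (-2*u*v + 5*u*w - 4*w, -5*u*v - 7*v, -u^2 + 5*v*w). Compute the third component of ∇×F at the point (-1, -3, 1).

13

(∇×F)_3 = ∂F₂/∂u − ∂F₁/∂v
= -5*v − (-2*u)
= 2*u - 5*v
At (-1, -3, 1): 13.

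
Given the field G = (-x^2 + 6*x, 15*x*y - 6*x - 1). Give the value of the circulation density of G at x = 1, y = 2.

∂G₂/∂x = 15*y - 6
∂G₁/∂y = 0
Scalar curl = 15*y - 6
At (1, 2): 24.

24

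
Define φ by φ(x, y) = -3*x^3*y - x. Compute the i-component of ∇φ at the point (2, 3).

-109

(∇φ)_1 = ∂φ/∂x = -9*x^2*y - 1
At (2, 3): -109.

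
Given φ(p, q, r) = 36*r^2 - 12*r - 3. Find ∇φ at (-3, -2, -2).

∂φ/∂p = 0
∂φ/∂q = 0
∂φ/∂r = 72*r - 12
∇φ = (0, 0, 72*r - 12)
At (-3, -2, -2): (0, 0, -156).

(0, 0, -156)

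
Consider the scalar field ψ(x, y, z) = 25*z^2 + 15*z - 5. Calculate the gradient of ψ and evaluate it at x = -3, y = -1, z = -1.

(0, 0, -35)

∂ψ/∂x = 0
∂ψ/∂y = 0
∂ψ/∂z = 50*z + 15
∇ψ = (0, 0, 50*z + 15)
At (-3, -1, -1): (0, 0, -35).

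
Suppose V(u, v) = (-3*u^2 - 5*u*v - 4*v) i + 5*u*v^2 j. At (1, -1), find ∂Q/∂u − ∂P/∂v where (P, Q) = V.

∂V₂/∂u = 5*v^2
∂V₁/∂v = -5*u - 4
Scalar curl = 5*u + 5*v^2 + 4
At (1, -1): 14.

14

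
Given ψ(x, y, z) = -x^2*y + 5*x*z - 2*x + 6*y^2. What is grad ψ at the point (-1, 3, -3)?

∂ψ/∂x = -2*x*y + 5*z - 2
∂ψ/∂y = -x^2 + 12*y
∂ψ/∂z = 5*x
∇ψ = (-2*x*y + 5*z - 2, -x^2 + 12*y, 5*x)
At (-1, 3, -3): (-11, 35, -5).

(-11, 35, -5)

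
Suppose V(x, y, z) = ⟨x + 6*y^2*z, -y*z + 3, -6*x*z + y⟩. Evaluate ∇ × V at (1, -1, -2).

(∇×V)₁ = ∂V₃/∂y − ∂V₂/∂z = y + 1
(∇×V)₂ = ∂V₁/∂z − ∂V₃/∂x = 6*y^2 + 6*z
(∇×V)₃ = ∂V₂/∂x − ∂V₁/∂y = -12*y*z
∇×V = (y + 1, 6*y^2 + 6*z, -12*y*z)
At (1, -1, -2): (0, -6, -24).

(0, -6, -24)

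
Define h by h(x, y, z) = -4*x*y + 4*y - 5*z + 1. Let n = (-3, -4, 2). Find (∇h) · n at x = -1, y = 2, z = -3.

∂h/∂x = -4*y
∂h/∂y = -4*x + 4
∂h/∂z = -5
∇h at (-1, 2, -3) = (-8, 8, -5)
∇h · n = (-8)(-3) + (8)(-4) + (-5)(2) = -18

-18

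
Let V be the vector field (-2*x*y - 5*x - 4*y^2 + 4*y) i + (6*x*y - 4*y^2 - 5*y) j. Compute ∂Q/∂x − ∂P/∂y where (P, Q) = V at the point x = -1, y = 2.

∂V₂/∂x = 6*y
∂V₁/∂y = -2*x - 8*y + 4
Scalar curl = 2*x + 14*y - 4
At (-1, 2): 22.

22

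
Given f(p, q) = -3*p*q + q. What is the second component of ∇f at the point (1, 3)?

(∇f)_2 = ∂f/∂q = -3*p + 1
At (1, 3): -2.

-2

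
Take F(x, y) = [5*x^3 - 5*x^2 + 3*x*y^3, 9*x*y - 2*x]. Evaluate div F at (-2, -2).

38

∂F₁/∂x = 15*x^2 - 10*x + 3*y^3
∂F₂/∂y = 9*x
∇·F = 15*x^2 - x + 3*y^3
At (-2, -2): 38.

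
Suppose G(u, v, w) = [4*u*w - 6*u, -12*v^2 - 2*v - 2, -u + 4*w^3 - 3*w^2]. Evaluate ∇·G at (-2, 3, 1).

∂G₁/∂u = 4*w - 6
∂G₂/∂v = -24*v - 2
∂G₃/∂w = 12*w^2 - 6*w
∇·G = -24*v + 12*w^2 - 2*w - 8
At (-2, 3, 1): -70.

-70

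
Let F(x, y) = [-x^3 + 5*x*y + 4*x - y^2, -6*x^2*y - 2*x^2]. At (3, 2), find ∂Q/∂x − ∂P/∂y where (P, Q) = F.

∂F₂/∂x = -12*x*y - 4*x
∂F₁/∂y = 5*x - 2*y
Scalar curl = -12*x*y - 9*x + 2*y
At (3, 2): -95.

-95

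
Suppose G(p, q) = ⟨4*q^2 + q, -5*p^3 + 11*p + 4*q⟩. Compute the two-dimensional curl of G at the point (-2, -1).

∂G₂/∂p = -15*p^2 + 11
∂G₁/∂q = 8*q + 1
Scalar curl = -15*p^2 - 8*q + 10
At (-2, -1): -42.

-42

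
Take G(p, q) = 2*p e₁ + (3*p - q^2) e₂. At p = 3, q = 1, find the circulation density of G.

∂G₂/∂p = 3
∂G₁/∂q = 0
Scalar curl = 3
At (3, 1): 3.

3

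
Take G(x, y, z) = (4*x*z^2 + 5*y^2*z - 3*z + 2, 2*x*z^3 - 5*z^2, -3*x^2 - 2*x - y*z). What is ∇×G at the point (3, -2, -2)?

(∇×G)₁ = ∂G₃/∂y − ∂G₂/∂z = -6*x*z^2 + 9*z
(∇×G)₂ = ∂G₁/∂z − ∂G₃/∂x = 8*x*z + 6*x + 5*y^2 - 1
(∇×G)₃ = ∂G₂/∂x − ∂G₁/∂y = -10*y*z + 2*z^3
∇×G = (-6*x*z^2 + 9*z, 8*x*z + 6*x + 5*y^2 - 1, -10*y*z + 2*z^3)
At (3, -2, -2): (-90, -11, -56).

(-90, -11, -56)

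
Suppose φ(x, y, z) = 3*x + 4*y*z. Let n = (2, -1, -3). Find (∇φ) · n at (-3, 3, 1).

-34

∂φ/∂x = 3
∂φ/∂y = 4*z
∂φ/∂z = 4*y
∇φ at (-3, 3, 1) = (3, 4, 12)
∇φ · n = (3)(2) + (4)(-1) + (12)(-3) = -34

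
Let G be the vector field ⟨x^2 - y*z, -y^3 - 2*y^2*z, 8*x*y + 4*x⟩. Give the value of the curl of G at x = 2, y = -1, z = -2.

(∇×G)₁ = ∂G₃/∂y − ∂G₂/∂z = 8*x + 2*y^2
(∇×G)₂ = ∂G₁/∂z − ∂G₃/∂x = -9*y - 4
(∇×G)₃ = ∂G₂/∂x − ∂G₁/∂y = z
∇×G = (8*x + 2*y^2, -9*y - 4, z)
At (2, -1, -2): (18, 5, -2).

(18, 5, -2)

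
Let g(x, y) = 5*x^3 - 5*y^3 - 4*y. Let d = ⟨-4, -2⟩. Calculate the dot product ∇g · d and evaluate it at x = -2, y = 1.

∂g/∂x = 15*x^2
∂g/∂y = -15*y^2 - 4
∇g at (-2, 1) = (60, -19)
∇g · d = (60)(-4) + (-19)(-2) = -202

-202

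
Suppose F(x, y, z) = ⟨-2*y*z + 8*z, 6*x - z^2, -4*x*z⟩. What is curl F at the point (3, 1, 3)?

(6, 18, 12)

(∇×F)₁ = ∂F₃/∂y − ∂F₂/∂z = 2*z
(∇×F)₂ = ∂F₁/∂z − ∂F₃/∂x = -2*y + 4*z + 8
(∇×F)₃ = ∂F₂/∂x − ∂F₁/∂y = 2*z + 6
∇×F = (2*z, -2*y + 4*z + 8, 2*z + 6)
At (3, 1, 3): (6, 18, 12).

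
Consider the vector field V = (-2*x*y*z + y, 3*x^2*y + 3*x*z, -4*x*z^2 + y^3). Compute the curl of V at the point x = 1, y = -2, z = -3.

(∇×V)₁ = ∂V₃/∂y − ∂V₂/∂z = -3*x + 3*y^2
(∇×V)₂ = ∂V₁/∂z − ∂V₃/∂x = -2*x*y + 4*z^2
(∇×V)₃ = ∂V₂/∂x − ∂V₁/∂y = 6*x*y + 2*x*z + 3*z - 1
∇×V = (-3*x + 3*y^2, -2*x*y + 4*z^2, 6*x*y + 2*x*z + 3*z - 1)
At (1, -2, -3): (9, 40, -28).

(9, 40, -28)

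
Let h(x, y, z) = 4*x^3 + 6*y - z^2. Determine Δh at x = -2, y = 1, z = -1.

-50

∂²h/∂x² = 24*x
∂²h/∂y² = 0
∂²h/∂z² = -2
∇²h = 24*x - 2
At (-2, 1, -1): -50.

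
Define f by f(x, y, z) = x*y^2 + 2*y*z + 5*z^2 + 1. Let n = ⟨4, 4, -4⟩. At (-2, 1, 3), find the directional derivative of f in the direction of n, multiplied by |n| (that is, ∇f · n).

-116

∂f/∂x = y^2
∂f/∂y = 2*x*y + 2*z
∂f/∂z = 2*y + 10*z
∇f at (-2, 1, 3) = (1, 2, 32)
∇f · n = (1)(4) + (2)(4) + (32)(-4) = -116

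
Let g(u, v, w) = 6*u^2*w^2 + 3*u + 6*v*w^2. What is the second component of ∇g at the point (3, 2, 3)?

54

(∇g)_2 = ∂g/∂v = 6*w^2
At (3, 2, 3): 54.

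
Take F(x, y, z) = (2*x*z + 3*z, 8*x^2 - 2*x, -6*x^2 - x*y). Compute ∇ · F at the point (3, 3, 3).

∂F₁/∂x = 2*z
∂F₂/∂y = 0
∂F₃/∂z = 0
∇·F = 2*z
At (3, 3, 3): 6.

6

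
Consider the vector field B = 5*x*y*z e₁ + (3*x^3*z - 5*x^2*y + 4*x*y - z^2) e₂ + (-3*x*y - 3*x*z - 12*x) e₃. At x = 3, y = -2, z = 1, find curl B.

(-88, -21, 118)

(∇×B)₁ = ∂B₃/∂y − ∂B₂/∂z = -3*x^3 - 3*x + 2*z
(∇×B)₂ = ∂B₁/∂z − ∂B₃/∂x = 5*x*y + 3*y + 3*z + 12
(∇×B)₃ = ∂B₂/∂x − ∂B₁/∂y = 9*x^2*z - 10*x*y - 5*x*z + 4*y
∇×B = (-3*x^3 - 3*x + 2*z, 5*x*y + 3*y + 3*z + 12, 9*x^2*z - 10*x*y - 5*x*z + 4*y)
At (3, -2, 1): (-88, -21, 118).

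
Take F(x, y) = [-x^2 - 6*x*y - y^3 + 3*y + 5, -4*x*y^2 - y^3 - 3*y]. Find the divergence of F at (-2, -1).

-12

∂F₁/∂x = -2*x - 6*y
∂F₂/∂y = -8*x*y - 3*y^2 - 3
∇·F = -8*x*y - 2*x - 3*y^2 - 6*y - 3
At (-2, -1): -12.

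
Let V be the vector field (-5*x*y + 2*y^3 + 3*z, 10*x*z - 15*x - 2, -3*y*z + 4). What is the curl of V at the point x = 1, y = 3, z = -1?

(-7, 3, -74)

(∇×V)₁ = ∂V₃/∂y − ∂V₂/∂z = -10*x - 3*z
(∇×V)₂ = ∂V₁/∂z − ∂V₃/∂x = 3
(∇×V)₃ = ∂V₂/∂x − ∂V₁/∂y = 5*x - 6*y^2 + 10*z - 15
∇×V = (-10*x - 3*z, 3, 5*x - 6*y^2 + 10*z - 15)
At (1, 3, -1): (-7, 3, -74).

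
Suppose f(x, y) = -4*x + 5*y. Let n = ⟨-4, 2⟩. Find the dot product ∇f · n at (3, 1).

∂f/∂x = -4
∂f/∂y = 5
∇f at (3, 1) = (-4, 5)
∇f · n = (-4)(-4) + (5)(2) = 26

26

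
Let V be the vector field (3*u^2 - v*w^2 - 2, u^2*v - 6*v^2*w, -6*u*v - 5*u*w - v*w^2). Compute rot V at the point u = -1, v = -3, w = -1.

(59, -29, 7)

(∇×V)₁ = ∂V₃/∂v − ∂V₂/∂w = -6*u + 6*v^2 - w^2
(∇×V)₂ = ∂V₁/∂w − ∂V₃/∂u = -2*v*w + 6*v + 5*w
(∇×V)₃ = ∂V₂/∂u − ∂V₁/∂v = 2*u*v + w^2
∇×V = (-6*u + 6*v^2 - w^2, -2*v*w + 6*v + 5*w, 2*u*v + w^2)
At (-1, -3, -1): (59, -29, 7).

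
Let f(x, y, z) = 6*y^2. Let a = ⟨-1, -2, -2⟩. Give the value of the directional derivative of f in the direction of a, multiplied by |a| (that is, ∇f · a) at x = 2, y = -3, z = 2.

72

∂f/∂x = 0
∂f/∂y = 12*y
∂f/∂z = 0
∇f at (2, -3, 2) = (0, -36, 0)
∇f · a = (0)(-1) + (-36)(-2) + (0)(-2) = 72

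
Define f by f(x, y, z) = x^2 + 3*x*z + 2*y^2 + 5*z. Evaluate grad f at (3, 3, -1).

∂f/∂x = 2*x + 3*z
∂f/∂y = 4*y
∂f/∂z = 3*x + 5
∇f = (2*x + 3*z, 4*y, 3*x + 5)
At (3, 3, -1): (3, 12, 14).

(3, 12, 14)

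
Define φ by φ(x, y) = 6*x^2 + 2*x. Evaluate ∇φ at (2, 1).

∂φ/∂x = 12*x + 2
∂φ/∂y = 0
∇φ = (12*x + 2, 0)
At (2, 1): (26, 0).

(26, 0)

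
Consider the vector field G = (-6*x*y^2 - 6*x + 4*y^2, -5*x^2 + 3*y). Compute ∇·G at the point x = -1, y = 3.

-57

∂G₁/∂x = -6*y^2 - 6
∂G₂/∂y = 3
∇·G = -6*y^2 - 3
At (-1, 3): -57.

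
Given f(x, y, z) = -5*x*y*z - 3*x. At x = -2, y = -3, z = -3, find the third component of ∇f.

-30

(∇f)_3 = ∂f/∂z = -5*x*y
At (-2, -3, -3): -30.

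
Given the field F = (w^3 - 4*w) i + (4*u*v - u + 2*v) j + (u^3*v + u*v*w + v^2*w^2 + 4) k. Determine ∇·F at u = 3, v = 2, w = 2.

∂F₁/∂u = 0
∂F₂/∂v = 4*u + 2
∂F₃/∂w = u*v + 2*v^2*w
∇·F = u*v + 4*u + 2*v^2*w + 2
At (3, 2, 2): 36.

36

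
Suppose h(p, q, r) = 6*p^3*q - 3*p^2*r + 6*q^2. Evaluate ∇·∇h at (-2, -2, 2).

∂²h/∂p² = 6*(6*p*q - r)
∂²h/∂q² = 12
∂²h/∂r² = 0
∇²h = 36*p*q - 6*r + 12
At (-2, -2, 2): 144.

144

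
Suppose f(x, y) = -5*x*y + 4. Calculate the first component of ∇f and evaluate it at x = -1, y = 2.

-10

(∇f)_1 = ∂f/∂x = -5*y
At (-1, 2): -10.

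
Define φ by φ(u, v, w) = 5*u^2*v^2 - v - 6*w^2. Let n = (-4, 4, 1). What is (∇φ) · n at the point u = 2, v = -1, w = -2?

∂φ/∂u = 10*u*v^2
∂φ/∂v = 10*u^2*v - 1
∂φ/∂w = -12*w
∇φ at (2, -1, -2) = (20, -41, 24)
∇φ · n = (20)(-4) + (-41)(4) + (24)(1) = -220

-220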